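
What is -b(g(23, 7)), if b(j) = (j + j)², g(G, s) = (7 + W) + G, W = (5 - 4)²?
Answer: -3844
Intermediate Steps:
W = 1 (W = 1² = 1)
g(G, s) = 8 + G (g(G, s) = (7 + 1) + G = 8 + G)
b(j) = 4*j² (b(j) = (2*j)² = 4*j²)
-b(g(23, 7)) = -4*(8 + 23)² = -4*31² = -4*961 = -1*3844 = -3844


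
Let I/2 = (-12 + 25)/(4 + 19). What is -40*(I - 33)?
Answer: 29320/23 ≈ 1274.8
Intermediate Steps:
I = 26/23 (I = 2*((-12 + 25)/(4 + 19)) = 2*(13/23) = 26/23 ≈ 1.1304)
-40*(I - 33) = -40*(26/23 - 33) = -40*(-733/23) = 29320/23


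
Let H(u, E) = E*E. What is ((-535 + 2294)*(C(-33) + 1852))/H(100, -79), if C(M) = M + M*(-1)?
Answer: 3257668/6241 ≈ 521.98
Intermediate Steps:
H(u, E) = E**2
C(M) = 0 (C(M) = M - M = 0)
((-535 + 2294)*(C(-33) + 1852))/H(100, -79) = ((-535 + 2294)*(0 + 1852))/((-79)**2) = (1759*1852)/6241 = 3257668*(1/6241) = 3257668/6241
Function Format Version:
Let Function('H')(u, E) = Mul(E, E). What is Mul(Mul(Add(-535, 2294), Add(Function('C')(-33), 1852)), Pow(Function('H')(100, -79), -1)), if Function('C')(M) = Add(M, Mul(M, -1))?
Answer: Rational(3257668, 6241) ≈ 521.98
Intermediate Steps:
Function('H')(u, E) = Pow(E, 2)
Function('C')(M) = 0 (Function('C')(M) = Add(M, Mul(-1, M)) = 0)
Mul(Mul(Add(-535, 2294), Add(Function('C')(-33), 1852)), Pow(Function('H')(100, -79), -1)) = Mul(Mul(Add(-535, 2294), Add(0, 1852)), Pow(Pow(-79, 2), -1)) = Mul(Mul(1759, 1852), Pow(6241, -1)) = Mul(3257668, Rational(1, 6241)) = Rational(3257668, 6241)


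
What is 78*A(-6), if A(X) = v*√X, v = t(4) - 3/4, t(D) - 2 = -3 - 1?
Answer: -429*I*√6/2 ≈ -525.42*I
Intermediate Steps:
t(D) = -2 (t(D) = 2 + (-3 - 1) = 2 - 4 = -2)
v = -11/4 (v = -2 - 3/4 = -2 - 1*¾ = -2 - ¾ = -11/4 ≈ -2.7500)
A(X) = -11*√X/4
78*A(-6) = 78*(-11*I*√6/4) = -429*I*√6/2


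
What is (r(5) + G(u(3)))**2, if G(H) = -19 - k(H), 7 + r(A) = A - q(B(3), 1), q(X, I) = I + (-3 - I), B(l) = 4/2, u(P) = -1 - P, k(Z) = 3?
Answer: 441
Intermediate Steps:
B(l) = 2 (B(l) = 4*(1/2) = 2)
q(X, I) = -3
r(A) = -4 + A (r(A) = -7 + (A - 1*(-3)) = -7 + (A + 3) = -7 + (3 + A) = -4 + A)
G(H) = -22 (G(H) = -19 - 1*3 = -19 - 3 = -22)
(r(5) + G(u(3)))**2 = ((-4 + 5) - 22)**2 = (1 - 22)**2 = (-21)**2 = 441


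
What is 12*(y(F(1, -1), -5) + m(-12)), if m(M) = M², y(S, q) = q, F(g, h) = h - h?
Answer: 1668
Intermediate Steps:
F(g, h) = 0
12*(y(F(1, -1), -5) + m(-12)) = 12*(-5 + (-12)²) = 12*(-5 + 144) = 12*139 = 1668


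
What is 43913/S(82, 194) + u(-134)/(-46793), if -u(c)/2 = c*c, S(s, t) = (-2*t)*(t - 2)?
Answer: 620479343/3485891328 ≈ 0.17800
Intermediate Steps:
S(s, t) = -2*t*(-2 + t) (S(s, t) = (-2*t)*(-2 + t) = -2*t*(-2 + t))
u(c) = -2*c² (u(c) = -2*c*c = -2*c²)
43913/S(82, 194) + u(-134)/(-46793) = 43913/((2*194*(2 - 1*194))) - 2*(-134)²/(-46793) = 43913/((2*194*(2 - 194))) - 2*17956*(-1/46793) = 43913/((2*194*(-192))) - 35912*(-1/46793) = 43913/(-74496) + 35912/46793 = 43913*(-1/74496) + 35912/46793 = -43913/74496 + 35912/46793 = 620479343/3485891328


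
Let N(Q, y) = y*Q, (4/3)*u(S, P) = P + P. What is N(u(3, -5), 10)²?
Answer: 5625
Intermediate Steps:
u(S, P) = 3*P/2 (u(S, P) = 3*(P + P)/4 = 3*(2*P)/4 = 3*P/2)
N(Q, y) = Q*y
N(u(3, -5), 10)² = (((3/2)*(-5))*10)² = (-15/2*10)² = (-75)² = 5625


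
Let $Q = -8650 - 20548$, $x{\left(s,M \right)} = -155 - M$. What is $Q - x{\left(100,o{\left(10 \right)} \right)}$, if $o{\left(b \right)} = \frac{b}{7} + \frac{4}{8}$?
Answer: $- \frac{406575}{14} \approx -29041.0$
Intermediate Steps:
$o{\left(b \right)} = \frac{1}{2} + \frac{b}{7}$ ($o{\left(b \right)} = b \frac{1}{7} + 4 \cdot \frac{1}{8} = \frac{b}{7} + \frac{1}{2} = \frac{1}{2} + \frac{b}{7}$)
$Q = -29198$
$Q - x{\left(100,o{\left(10 \right)} \right)} = -29198 - \left(-155 - \left(\frac{1}{2} + \frac{1}{7} \cdot 10\right)\right) = -29198 - \left(-155 - \left(\frac{1}{2} + \frac{10}{7}\right)\right) = -29198 - \left(-155 - \frac{27}{14}\right) = -29198 - - \frac{2197}{14} = -29198 + \frac{2197}{14} = - \frac{406575}{14}$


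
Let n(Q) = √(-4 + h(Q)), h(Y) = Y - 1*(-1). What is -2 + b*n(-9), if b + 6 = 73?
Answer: -2 + 134*I*√3 ≈ -2.0 + 232.09*I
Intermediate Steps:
h(Y) = 1 + Y (h(Y) = Y + 1 = 1 + Y)
b = 67 (b = -6 + 73 = 67)
n(Q) = √(-3 + Q) (n(Q) = √(-4 + (1 + Q)) = √(-3 + Q))
-2 + b*n(-9) = -2 + 67*√(-3 - 9) = -2 + 67*√(-12) = -2 + 67*(2*I*√3) = -2 + 134*I*√3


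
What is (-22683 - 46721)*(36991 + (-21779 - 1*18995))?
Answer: 262555332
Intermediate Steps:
(-22683 - 46721)*(36991 + (-21779 - 1*18995)) = -69404*(36991 + (-21779 - 18995)) = -69404*(36991 - 40774) = -69404*(-3783) = 262555332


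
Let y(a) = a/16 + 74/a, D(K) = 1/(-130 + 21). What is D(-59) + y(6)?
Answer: 33221/2616 ≈ 12.699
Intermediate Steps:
D(K) = -1/109 (D(K) = 1/(-109) = -1/109)
y(a) = 74/a + a/16 (y(a) = a*(1/16) + 74/a = a/16 + 74/a = 74/a + a/16)
D(-59) + y(6) = -1/109 + (74/6 + (1/16)*6) = -1/109 + (74*(⅙) + 3/8) = -1/109 + (37/3 + 3/8) = -1/109 + 305/24 = 33221/2616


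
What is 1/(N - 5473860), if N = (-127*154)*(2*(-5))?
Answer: -1/5278280 ≈ -1.8946e-7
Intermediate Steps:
N = 195580 (N = -19558*(-10) = 195580)
1/(N - 5473860) = 1/(195580 - 5473860) = 1/(-5278280) = -1/5278280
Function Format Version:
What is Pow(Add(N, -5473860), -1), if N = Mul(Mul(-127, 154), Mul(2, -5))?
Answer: Rational(-1, 5278280) ≈ -1.8946e-7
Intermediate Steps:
N = 195580 (N = Mul(-19558, -10) = 195580)
Pow(Add(N, -5473860), -1) = Pow(Add(195580, -5473860), -1) = Pow(-5278280, -1) = Rational(-1, 5278280)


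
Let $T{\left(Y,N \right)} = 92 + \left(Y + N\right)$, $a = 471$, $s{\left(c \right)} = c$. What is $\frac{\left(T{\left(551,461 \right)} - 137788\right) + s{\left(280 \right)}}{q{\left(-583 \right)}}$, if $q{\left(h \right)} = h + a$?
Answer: $\frac{34101}{28} \approx 1217.9$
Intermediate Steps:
$T{\left(Y,N \right)} = 92 + N + Y$ ($T{\left(Y,N \right)} = 92 + \left(N + Y\right) = 92 + N + Y$)
$q{\left(h \right)} = 471 + h$ ($q{\left(h \right)} = h + 471 = 471 + h$)
$\frac{\left(T{\left(551,461 \right)} - 137788\right) + s{\left(280 \right)}}{q{\left(-583 \right)}} = \frac{\left(\left(92 + 461 + 551\right) - 137788\right) + 280}{471 - 583} = \frac{\left(1104 - 137788\right) + 280}{-112} = \left(-136684 + 280\right) \left(- \frac{1}{112}\right) = \left(-136404\right) \left(- \frac{1}{112}\right) = \frac{34101}{28}$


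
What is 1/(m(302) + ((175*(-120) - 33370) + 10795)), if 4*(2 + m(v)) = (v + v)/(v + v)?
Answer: -4/174307 ≈ -2.2948e-5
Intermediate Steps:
m(v) = -7/4 (m(v) = -2 + ((v + v)/(v + v))/4 = -2 + ((2*v)/((2*v)))/4 = -2 + ((2*v)*(1/(2*v)))/4 = -2 + (¼)*1 = -2 + ¼ = -7/4)
1/(m(302) + ((175*(-120) - 33370) + 10795)) = 1/(-7/4 + ((175*(-120) - 33370) + 10795)) = 1/(-7/4 + ((-21000 - 33370) + 10795)) = 1/(-7/4 + (-54370 + 10795)) = 1/(-7/4 - 43575) = 1/(-174307/4) = -4/174307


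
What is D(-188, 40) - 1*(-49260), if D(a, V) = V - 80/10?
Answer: 49292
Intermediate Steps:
D(a, V) = -8 + V (D(a, V) = V - 80*1/10 = V - 8 = -8 + V)
D(-188, 40) - 1*(-49260) = (-8 + 40) - 1*(-49260) = 32 + 49260 = 49292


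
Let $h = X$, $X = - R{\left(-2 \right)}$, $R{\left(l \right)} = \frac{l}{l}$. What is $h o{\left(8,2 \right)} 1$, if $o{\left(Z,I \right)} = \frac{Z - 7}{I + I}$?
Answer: $- \frac{1}{4} \approx -0.25$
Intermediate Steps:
$R{\left(l \right)} = 1$
$o{\left(Z,I \right)} = \frac{-7 + Z}{2 I}$
$X = -1$ ($X = \left(-1\right) 1 = -1$)
$h = -1$
$h o{\left(8,2 \right)} 1 = - \frac{-7 + 8}{2 \cdot 2} \cdot 1 = - \frac{1}{2} \cdot \frac{1}{2} \cdot 1 \cdot 1 = - \frac{1}{4}$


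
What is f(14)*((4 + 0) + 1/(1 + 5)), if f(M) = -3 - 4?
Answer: -175/6 ≈ -29.167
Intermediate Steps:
f(M) = -7
f(14)*((4 + 0) + 1/(1 + 5)) = -7*((4 + 0) + 1/(1 + 5)) = -7*(4 + 1/6) = -7*(4 + ⅙) = -7*25/6 = -175/6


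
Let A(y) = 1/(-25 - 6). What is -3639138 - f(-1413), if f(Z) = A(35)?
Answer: -112813277/31 ≈ -3.6391e+6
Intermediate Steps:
A(y) = -1/31 (A(y) = 1/(-31) = -1/31)
f(Z) = -1/31
-3639138 - f(-1413) = -3639138 - 1*(-1/31) = -3639138 + 1/31 = -112813277/31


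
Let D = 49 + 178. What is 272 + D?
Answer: 499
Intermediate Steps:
D = 227
272 + D = 272 + 227 = 499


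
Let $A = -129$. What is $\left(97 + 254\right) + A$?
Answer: $222$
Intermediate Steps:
$\left(97 + 254\right) + A = \left(97 + 254\right) - 129 = 351 - 129 = 222$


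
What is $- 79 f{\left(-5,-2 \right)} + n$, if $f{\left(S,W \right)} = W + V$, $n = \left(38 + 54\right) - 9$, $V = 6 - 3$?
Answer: $4$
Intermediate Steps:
$V = 3$ ($V = 6 - 3 = 3$)
$n = 83$ ($n = 92 - 9 = 83$)
$f{\left(S,W \right)} = 3 + W$ ($f{\left(S,W \right)} = W + 3 = 3 + W$)
$- 79 f{\left(-5,-2 \right)} + n = - 79 \left(3 - 2\right) + 83 = \left(-79\right) 1 + 83 = -79 + 83 = 4$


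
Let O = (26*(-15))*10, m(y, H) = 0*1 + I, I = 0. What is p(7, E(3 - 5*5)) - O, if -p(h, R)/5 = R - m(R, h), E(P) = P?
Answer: 4010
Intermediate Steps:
m(y, H) = 0 (m(y, H) = 0*1 + 0 = 0 + 0 = 0)
O = -3900 (O = -390*10 = -3900)
p(h, R) = -5*R (p(h, R) = -5*(R - 1*0) = -5*(R + 0) = -5*R)
p(7, E(3 - 5*5)) - O = -5*(3 - 5*5) - 1*(-3900) = -5*(3 - 25) + 3900 = -5*(-22) + 3900 = 110 + 3900 = 4010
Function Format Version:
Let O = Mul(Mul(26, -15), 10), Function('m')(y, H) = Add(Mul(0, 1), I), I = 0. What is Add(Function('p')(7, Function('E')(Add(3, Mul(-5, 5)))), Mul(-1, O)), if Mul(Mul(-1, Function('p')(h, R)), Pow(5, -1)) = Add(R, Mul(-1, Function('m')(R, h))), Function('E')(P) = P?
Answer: 4010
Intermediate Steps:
Function('m')(y, H) = 0 (Function('m')(y, H) = Add(Mul(0, 1), 0) = Add(0, 0) = 0)
O = -3900 (O = Mul(-390, 10) = -3900)
Function('p')(h, R) = Mul(-5, R) (Function('p')(h, R) = Mul(-5, Add(R, Mul(-1, 0))) = Mul(-5, Add(R, 0)) = Mul(-5, R))
Add(Function('p')(7, Function('E')(Add(3, Mul(-5, 5)))), Mul(-1, O)) = Add(Mul(-5, Add(3, Mul(-5, 5))), Mul(-1, -3900)) = Add(Mul(-5, Add(3, -25)), 3900) = Add(Mul(-5, -22), 3900) = Add(110, 3900) = 4010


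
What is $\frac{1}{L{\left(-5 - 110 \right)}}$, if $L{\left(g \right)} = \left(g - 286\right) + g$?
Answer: $- \frac{1}{516} \approx -0.001938$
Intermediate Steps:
$L{\left(g \right)} = -286 + 2 g$ ($L{\left(g \right)} = \left(-286 + g\right) + g = -286 + 2 g$)
$\frac{1}{L{\left(-5 - 110 \right)}} = \frac{1}{-286 + 2 \left(-5 - 110\right)} = \frac{1}{-286 + 2 \left(-115\right)} = \frac{1}{-286 - 230} = \frac{1}{-516} = - \frac{1}{516}$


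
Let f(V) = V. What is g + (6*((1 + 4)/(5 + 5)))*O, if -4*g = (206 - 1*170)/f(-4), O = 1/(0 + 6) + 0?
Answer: 11/4 ≈ 2.7500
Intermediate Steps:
O = 1/6 (O = 1/6 + 0 = 1/6 ≈ 0.16667)
g = 9/4 (g = -(206 - 1*170)/(4*(-4)) = -(206 - 170)*(-1)/(4*4) = -9*(-1)/4 = -1/4*(-9) = 9/4 ≈ 2.2500)
g + (6*((1 + 4)/(5 + 5)))*O = 9/4 + (6*((1 + 4)/(5 + 5)))*(1/6) = 9/4 + (6*(5/10))*(1/6) = 9/4 + (6*(5*(1/10)))*(1/6) = 9/4 + (6*(1/2))*(1/6) = 9/4 + 3*(1/6) = 9/4 + 1/2 = 11/4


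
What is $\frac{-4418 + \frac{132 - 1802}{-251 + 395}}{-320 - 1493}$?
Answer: $\frac{318931}{130536} \approx 2.4432$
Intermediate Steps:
$\frac{-4418 + \frac{132 - 1802}{-251 + 395}}{-320 - 1493} = \frac{-4418 - \frac{1670}{144}}{-1813} = \left(-4418 - \frac{835}{72}\right) \left(- \frac{1}{1813}\right) = \left(- \frac{318931}{72}\right) \left(- \frac{1}{1813}\right) = \frac{318931}{130536}$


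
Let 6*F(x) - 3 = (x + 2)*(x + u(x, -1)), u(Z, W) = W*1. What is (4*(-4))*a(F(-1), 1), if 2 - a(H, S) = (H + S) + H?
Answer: -32/3 ≈ -10.667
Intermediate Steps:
u(Z, W) = W
F(x) = 1/2 + (-1 + x)*(2 + x)/6 (F(x) = 1/2 + ((x + 2)*(x - 1))/6 = 1/2 + ((2 + x)*(-1 + x))/6 = 1/2 + ((-1 + x)*(2 + x))/6 = 1/2 + (-1 + x)*(2 + x)/6)
a(H, S) = 2 - S - 2*H (a(H, S) = 2 - ((H + S) + H) = 2 - (S + 2*H) = 2 + (-S - 2*H) = 2 - S - 2*H)
(4*(-4))*a(F(-1), 1) = (4*(-4))*(2 - 1*1 - 2*(1/6 + (1/6)*(-1) + (1/6)*(-1)**2)) = -16*(2 - 1 - 2*(1/6 - 1/6 + (1/6)*1)) = -16*(2 - 1 - 2*(1/6 - 1/6 + 1/6)) = -16*(2 - 1 - 2*1/6) = -16*(2 - 1 - 1/3) = -16*2/3 = -32/3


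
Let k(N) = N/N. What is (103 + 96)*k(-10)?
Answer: 199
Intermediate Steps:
k(N) = 1
(103 + 96)*k(-10) = (103 + 96)*1 = 199*1 = 199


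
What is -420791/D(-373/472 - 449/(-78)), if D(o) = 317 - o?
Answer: -7745920728/5743919 ≈ -1348.5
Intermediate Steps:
-420791/D(-373/472 - 449/(-78)) = -420791/(317 - (-373/472 - 449/(-78))) = -420791/(317 - (-373*1/472 - 449*(-1/78))) = -420791/(317 - (-373/472 + 449/78)) = -420791/(317 - 1*91417/18408) = -420791/(317 - 91417/18408) = -420791/5743919/18408 = -420791*18408/5743919 = -7745920728/5743919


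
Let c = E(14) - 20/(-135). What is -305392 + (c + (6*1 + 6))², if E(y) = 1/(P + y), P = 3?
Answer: -64308898343/210681 ≈ -3.0524e+5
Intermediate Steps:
E(y) = 1/(3 + y)
c = 95/459 (c = 1/(3 + 14) - 20/(-135) = 1/17 - 20*(-1/135) = 1/17 + 4/27 = 95/459 ≈ 0.20697)
-305392 + (c + (6*1 + 6))² = -305392 + (95/459 + (6*1 + 6))² = -305392 + (95/459 + (6 + 6))² = -305392 + (95/459 + 12)² = -305392 + (5603/459)² = -305392 + 31393609/210681 = -64308898343/210681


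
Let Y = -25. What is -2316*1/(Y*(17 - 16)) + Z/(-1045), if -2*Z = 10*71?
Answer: 485819/5225 ≈ 92.980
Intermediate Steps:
Z = -355 (Z = -5*71 = -½*710 = -355)
-2316*1/(Y*(17 - 16)) + Z/(-1045) = -2316*(-1/(25*(17 - 16))) - 355/(-1045) = -2316/((-25*1)) - 355*(-1/1045) = -2316/(-25) + 71/209 = -2316*(-1/25) + 71/209 = 2316/25 + 71/209 = 485819/5225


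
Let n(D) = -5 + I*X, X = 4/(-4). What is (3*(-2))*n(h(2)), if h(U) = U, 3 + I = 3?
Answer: 30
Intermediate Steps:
X = -1 (X = 4*(-¼) = -1)
I = 0 (I = -3 + 3 = 0)
n(D) = -5 (n(D) = -5 + 0*(-1) = -5 + 0 = -5)
(3*(-2))*n(h(2)) = (3*(-2))*(-5) = -6*(-5) = 30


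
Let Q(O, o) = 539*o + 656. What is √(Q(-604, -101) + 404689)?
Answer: √350906 ≈ 592.37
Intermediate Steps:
Q(O, o) = 656 + 539*o
√(Q(-604, -101) + 404689) = √((656 + 539*(-101)) + 404689) = √((656 - 54439) + 404689) = √(-53783 + 404689) = √350906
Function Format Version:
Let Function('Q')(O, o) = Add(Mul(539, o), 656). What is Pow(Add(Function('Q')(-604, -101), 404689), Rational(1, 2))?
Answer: Pow(350906, Rational(1, 2)) ≈ 592.37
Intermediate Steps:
Function('Q')(O, o) = Add(656, Mul(539, o))
Pow(Add(Function('Q')(-604, -101), 404689), Rational(1, 2)) = Pow(Add(Add(656, Mul(539, -101)), 404689), Rational(1, 2)) = Pow(Add(Add(656, -54439), 404689), Rational(1, 2)) = Pow(Add(-53783, 404689), Rational(1, 2)) = Pow(350906, Rational(1, 2))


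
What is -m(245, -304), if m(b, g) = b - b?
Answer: 0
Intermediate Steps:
m(b, g) = 0
-m(245, -304) = -1*0 = 0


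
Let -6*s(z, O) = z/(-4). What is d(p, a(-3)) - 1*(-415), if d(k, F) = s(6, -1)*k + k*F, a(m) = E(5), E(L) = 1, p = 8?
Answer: 425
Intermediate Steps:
a(m) = 1
s(z, O) = z/24 (s(z, O) = -z/(6*(-4)) = -z*(-1)/(6*4) = -(-1)*z/24 = z/24)
d(k, F) = k/4 + F*k (d(k, F) = ((1/24)*6)*k + k*F = k/4 + F*k)
d(p, a(-3)) - 1*(-415) = 8*(¼ + 1) - 1*(-415) = 8*(5/4) + 415 = 10 + 415 = 425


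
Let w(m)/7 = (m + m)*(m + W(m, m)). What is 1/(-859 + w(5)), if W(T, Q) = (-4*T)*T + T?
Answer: -1/7159 ≈ -0.00013968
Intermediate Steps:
W(T, Q) = T - 4*T² (W(T, Q) = -4*T² + T = T - 4*T²)
w(m) = 14*m*(m + m*(1 - 4*m)) (w(m) = 7*((m + m)*(m + m*(1 - 4*m))) = 7*((2*m)*(m + m*(1 - 4*m))) = 7*(2*m*(m + m*(1 - 4*m))) = 14*m*(m + m*(1 - 4*m)))
1/(-859 + w(5)) = 1/(-859 + 5²*(28 - 56*5)) = 1/(-859 + 25*(28 - 280)) = 1/(-859 + 25*(-252)) = 1/(-859 - 6300) = 1/(-7159) = -1/7159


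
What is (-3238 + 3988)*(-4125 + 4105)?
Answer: -15000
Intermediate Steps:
(-3238 + 3988)*(-4125 + 4105) = 750*(-20) = -15000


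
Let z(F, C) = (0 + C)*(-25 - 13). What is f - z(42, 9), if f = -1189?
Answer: -847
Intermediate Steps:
z(F, C) = -38*C (z(F, C) = C*(-38) = -38*C)
f - z(42, 9) = -1189 - (-38)*9 = -1189 - 1*(-342) = -1189 + 342 = -847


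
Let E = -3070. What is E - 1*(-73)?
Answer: -2997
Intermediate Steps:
E - 1*(-73) = -3070 - 1*(-73) = -3070 + 73 = -2997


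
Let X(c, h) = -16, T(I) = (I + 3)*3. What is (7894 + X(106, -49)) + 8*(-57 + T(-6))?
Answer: 7350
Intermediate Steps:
T(I) = 9 + 3*I (T(I) = (3 + I)*3 = 9 + 3*I)
(7894 + X(106, -49)) + 8*(-57 + T(-6)) = (7894 - 16) + 8*(-57 + (9 + 3*(-6))) = 7878 + 8*(-57 + (9 - 18)) = 7878 + 8*(-57 - 9) = 7878 + 8*(-66) = 7878 - 528 = 7350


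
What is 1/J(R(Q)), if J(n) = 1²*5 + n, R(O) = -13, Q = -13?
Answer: -⅛ ≈ -0.12500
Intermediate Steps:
J(n) = 5 + n (J(n) = 1*5 + n = 5 + n)
1/J(R(Q)) = 1/(5 - 13) = 1/(-8) = -⅛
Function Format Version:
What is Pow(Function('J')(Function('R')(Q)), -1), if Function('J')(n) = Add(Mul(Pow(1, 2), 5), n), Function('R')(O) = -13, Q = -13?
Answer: Rational(-1, 8) ≈ -0.12500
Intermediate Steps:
Function('J')(n) = Add(5, n) (Function('J')(n) = Add(Mul(1, 5), n) = Add(5, n))
Pow(Function('J')(Function('R')(Q)), -1) = Pow(Add(5, -13), -1) = Pow(-8, -1) = Rational(-1, 8)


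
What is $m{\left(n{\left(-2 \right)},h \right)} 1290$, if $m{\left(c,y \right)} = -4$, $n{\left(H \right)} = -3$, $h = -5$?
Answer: $-5160$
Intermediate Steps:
$m{\left(n{\left(-2 \right)},h \right)} 1290 = \left(-4\right) 1290 = -5160$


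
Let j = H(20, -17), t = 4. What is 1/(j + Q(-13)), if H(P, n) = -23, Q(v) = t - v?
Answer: -1/6 ≈ -0.16667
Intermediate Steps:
Q(v) = 4 - v
j = -23
1/(j + Q(-13)) = 1/(-23 + (4 - 1*(-13))) = 1/(-23 + (4 + 13)) = 1/(-23 + 17) = 1/(-6) = -1/6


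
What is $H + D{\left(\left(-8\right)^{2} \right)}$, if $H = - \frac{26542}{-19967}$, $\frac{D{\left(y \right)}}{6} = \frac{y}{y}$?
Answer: $\frac{146344}{19967} \approx 7.3293$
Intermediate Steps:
$D{\left(y \right)} = 6$ ($D{\left(y \right)} = 6 \frac{y}{y} = 6 \cdot 1 = 6$)
$H = \frac{26542}{19967}$ ($H = \left(-26542\right) \left(- \frac{1}{19967}\right) = \frac{26542}{19967} \approx 1.3293$)
$H + D{\left(\left(-8\right)^{2} \right)} = \frac{26542}{19967} + 6 = \frac{146344}{19967}$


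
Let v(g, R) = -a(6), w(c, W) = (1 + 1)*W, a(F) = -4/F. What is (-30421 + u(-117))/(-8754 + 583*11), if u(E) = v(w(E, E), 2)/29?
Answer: 2646625/203667 ≈ 12.995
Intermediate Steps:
w(c, W) = 2*W
v(g, R) = ⅔ (v(g, R) = -(-4)/6 = -1*(-⅔) = ⅔)
u(E) = 2/87 (u(E) = (⅔)/29 = (⅔)*(1/29) = 2/87)
(-30421 + u(-117))/(-8754 + 583*11) = (-30421 + 2/87)/(-8754 + 583*11) = -2646625/(87*(-8754 + 6413)) = -2646625/87/(-2341) = -2646625/87*(-1/2341) = 2646625/203667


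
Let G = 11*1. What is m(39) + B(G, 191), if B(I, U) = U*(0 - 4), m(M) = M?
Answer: -725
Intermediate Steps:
G = 11
B(I, U) = -4*U (B(I, U) = U*(-4) = -4*U)
m(39) + B(G, 191) = 39 - 4*191 = 39 - 764 = -725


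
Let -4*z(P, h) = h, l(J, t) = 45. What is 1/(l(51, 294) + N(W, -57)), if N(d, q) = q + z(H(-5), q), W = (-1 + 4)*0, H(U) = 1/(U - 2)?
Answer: 4/9 ≈ 0.44444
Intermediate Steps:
H(U) = 1/(-2 + U)
z(P, h) = -h/4
W = 0 (W = 3*0 = 0)
N(d, q) = 3*q/4 (N(d, q) = q - q/4 = 3*q/4)
1/(l(51, 294) + N(W, -57)) = 1/(45 + (3/4)*(-57)) = 1/(45 - 171/4) = 1/(9/4) = 4/9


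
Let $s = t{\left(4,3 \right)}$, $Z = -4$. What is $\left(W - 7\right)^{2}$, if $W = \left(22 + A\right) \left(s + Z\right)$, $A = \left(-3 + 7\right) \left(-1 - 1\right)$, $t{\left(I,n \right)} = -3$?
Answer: $11025$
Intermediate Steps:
$s = -3$
$A = -8$ ($A = 4 \left(-2\right) = -8$)
$W = -98$ ($W = \left(22 - 8\right) \left(-3 - 4\right) = 14 \left(-7\right) = -98$)
$\left(W - 7\right)^{2} = \left(-98 - 7\right)^{2} = \left(-105\right)^{2} = 11025$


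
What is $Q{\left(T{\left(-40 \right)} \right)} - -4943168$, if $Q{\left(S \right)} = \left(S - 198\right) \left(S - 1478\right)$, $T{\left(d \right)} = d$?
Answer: $5304452$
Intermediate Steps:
$Q{\left(S \right)} = \left(-1478 + S\right) \left(-198 + S\right)$ ($Q{\left(S \right)} = \left(-198 + S\right) \left(-1478 + S\right) = \left(-1478 + S\right) \left(-198 + S\right)$)
$Q{\left(T{\left(-40 \right)} \right)} - -4943168 = \left(292644 + \left(-40\right)^{2} - -67040\right) - -4943168 = \left(292644 + 1600 + 67040\right) + 4943168 = 361284 + 4943168 = 5304452$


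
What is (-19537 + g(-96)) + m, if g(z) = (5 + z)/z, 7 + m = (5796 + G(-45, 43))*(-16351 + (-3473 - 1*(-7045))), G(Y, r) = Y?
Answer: -7057110917/96 ≈ -7.3512e+7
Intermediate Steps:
m = -73492036 (m = -7 + (5796 - 45)*(-16351 + (-3473 - 1*(-7045))) = -7 + 5751*(-16351 + (-3473 + 7045)) = -7 + 5751*(-16351 + 3572) = -7 + 5751*(-12779) = -7 - 73492029 = -73492036)
g(z) = (5 + z)/z
(-19537 + g(-96)) + m = (-19537 + (5 - 96)/(-96)) - 73492036 = (-19537 - 1/96*(-91)) - 73492036 = (-19537 + 91/96) - 73492036 = -1875461/96 - 73492036 = -7057110917/96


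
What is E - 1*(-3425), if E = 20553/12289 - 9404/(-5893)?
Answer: 248272023310/72419077 ≈ 3428.3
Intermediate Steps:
E = 236684585/72419077 (E = 20553*(1/12289) - 9404*(-1/5893) = 20553/12289 + 9404/5893 = 236684585/72419077 ≈ 3.2683)
E - 1*(-3425) = 236684585/72419077 - 1*(-3425) = 236684585/72419077 + 3425 = 248272023310/72419077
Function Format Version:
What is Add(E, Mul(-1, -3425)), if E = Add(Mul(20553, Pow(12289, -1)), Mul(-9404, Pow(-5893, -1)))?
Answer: Rational(248272023310, 72419077) ≈ 3428.3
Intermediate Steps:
E = Rational(236684585, 72419077) (E = Add(Mul(20553, Rational(1, 12289)), Mul(-9404, Rational(-1, 5893))) = Add(Rational(20553, 12289), Rational(9404, 5893)) = Rational(236684585, 72419077) ≈ 3.2683)
Add(E, Mul(-1, -3425)) = Add(Rational(236684585, 72419077), Mul(-1, -3425)) = Add(Rational(236684585, 72419077), 3425) = Rational(248272023310, 72419077)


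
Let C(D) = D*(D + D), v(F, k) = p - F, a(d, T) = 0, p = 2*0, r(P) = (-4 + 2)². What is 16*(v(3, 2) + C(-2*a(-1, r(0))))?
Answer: -48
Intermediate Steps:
r(P) = 4 (r(P) = (-2)² = 4)
p = 0
v(F, k) = -F (v(F, k) = 0 - F = -F)
C(D) = 2*D² (C(D) = D*(2*D) = 2*D²)
16*(v(3, 2) + C(-2*a(-1, r(0)))) = 16*(-1*3 + 2*(-2*0)²) = 16*(-3 + 2*0²) = 16*(-3 + 2*0) = 16*(-3 + 0) = 16*(-3) = -48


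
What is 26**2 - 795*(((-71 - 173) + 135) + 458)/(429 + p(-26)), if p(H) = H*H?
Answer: 93905/221 ≈ 424.91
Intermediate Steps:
p(H) = H**2
26**2 - 795*(((-71 - 173) + 135) + 458)/(429 + p(-26)) = 26**2 - 795*(((-71 - 173) + 135) + 458)/(429 + (-26)**2) = 676 - 795*((-244 + 135) + 458)/(429 + 676) = 676 - 795*(-109 + 458)/1105 = 676 - 277455/1105 = 676 - 795*349/1105 = 676 - 55491/221 = 93905/221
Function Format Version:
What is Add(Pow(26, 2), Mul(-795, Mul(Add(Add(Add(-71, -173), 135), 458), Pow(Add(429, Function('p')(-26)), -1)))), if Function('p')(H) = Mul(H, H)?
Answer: Rational(93905, 221) ≈ 424.91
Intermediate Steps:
Function('p')(H) = Pow(H, 2)
Add(Pow(26, 2), Mul(-795, Mul(Add(Add(Add(-71, -173), 135), 458), Pow(Add(429, Function('p')(-26)), -1)))) = Add(Pow(26, 2), Mul(-795, Mul(Add(Add(Add(-71, -173), 135), 458), Pow(Add(429, Pow(-26, 2)), -1)))) = Add(676, Mul(-795, Mul(Add(Add(-244, 135), 458), Pow(Add(429, 676), -1)))) = Add(676, Mul(-795, Mul(Add(-109, 458), Pow(1105, -1)))) = Add(676, Mul(-795, Mul(349, Rational(1, 1105)))) = Add(676, Mul(-795, Rational(349, 1105))) = Add(676, Rational(-55491, 221)) = Rational(93905, 221)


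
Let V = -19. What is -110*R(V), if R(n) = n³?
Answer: 754490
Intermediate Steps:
-110*R(V) = -110*(-19)³ = -110*(-6859) = 754490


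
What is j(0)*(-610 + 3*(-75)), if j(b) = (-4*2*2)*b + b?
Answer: 0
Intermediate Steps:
j(b) = -15*b (j(b) = (-8*2)*b + b = -16*b + b = -15*b)
j(0)*(-610 + 3*(-75)) = (-15*0)*(-610 + 3*(-75)) = 0*(-610 - 225) = 0*(-835) = 0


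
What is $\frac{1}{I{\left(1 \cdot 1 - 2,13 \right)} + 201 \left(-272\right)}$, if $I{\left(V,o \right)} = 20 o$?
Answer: $- \frac{1}{54412} \approx -1.8378 \cdot 10^{-5}$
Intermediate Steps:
$\frac{1}{I{\left(1 \cdot 1 - 2,13 \right)} + 201 \left(-272\right)} = \frac{1}{20 \cdot 13 + 201 \left(-272\right)} = \frac{1}{260 - 54672} = \frac{1}{-54412} = - \frac{1}{54412}$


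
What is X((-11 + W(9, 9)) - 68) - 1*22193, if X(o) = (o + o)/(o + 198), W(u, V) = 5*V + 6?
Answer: -1886433/85 ≈ -22193.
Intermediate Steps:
W(u, V) = 6 + 5*V
X(o) = 2*o/(198 + o) (X(o) = (2*o)/(198 + o) = 2*o/(198 + o))
X((-11 + W(9, 9)) - 68) - 1*22193 = 2*((-11 + (6 + 5*9)) - 68)/(198 + ((-11 + (6 + 5*9)) - 68)) - 1*22193 = 2*((-11 + (6 + 45)) - 68)/(198 + ((-11 + (6 + 45)) - 68)) - 22193 = 2*((-11 + 51) - 68)/(198 + ((-11 + 51) - 68)) - 22193 = 2*(40 - 68)/(198 + (40 - 68)) - 22193 = 2*(-28)/(198 - 28) - 22193 = 2*(-28)/170 - 22193 = 2*(-28)*(1/170) - 22193 = -28/85 - 22193 = -1886433/85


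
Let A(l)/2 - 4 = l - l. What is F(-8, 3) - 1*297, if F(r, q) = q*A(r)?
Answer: -273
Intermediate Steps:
A(l) = 8 (A(l) = 8 + 2*(l - l) = 8 + 2*0 = 8 + 0 = 8)
F(r, q) = 8*q (F(r, q) = q*8 = 8*q)
F(-8, 3) - 1*297 = 8*3 - 1*297 = 24 - 297 = -273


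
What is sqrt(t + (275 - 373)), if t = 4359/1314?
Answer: I*sqrt(18164298)/438 ≈ 9.7305*I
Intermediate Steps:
t = 1453/438 (t = 4359*(1/1314) = 1453/438 ≈ 3.3174)
sqrt(t + (275 - 373)) = sqrt(1453/438 + (275 - 373)) = sqrt(1453/438 - 98) = sqrt(-41471/438) = I*sqrt(18164298)/438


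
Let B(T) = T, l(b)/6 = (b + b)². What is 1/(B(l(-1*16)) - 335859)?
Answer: -1/329715 ≈ -3.0329e-6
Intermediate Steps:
l(b) = 24*b² (l(b) = 6*(b + b)² = 6*(2*b)² = 6*(4*b²) = 24*b²)
1/(B(l(-1*16)) - 335859) = 1/(24*(-1*16)² - 335859) = 1/(24*(-16)² - 335859) = 1/(24*256 - 335859) = 1/(6144 - 335859) = 1/(-329715) = -1/329715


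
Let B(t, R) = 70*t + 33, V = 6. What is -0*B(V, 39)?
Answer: 0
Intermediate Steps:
B(t, R) = 33 + 70*t
-0*B(V, 39) = -0*(33 + 70*6) = -0*(33 + 420) = -0*453 = -1*0 = 0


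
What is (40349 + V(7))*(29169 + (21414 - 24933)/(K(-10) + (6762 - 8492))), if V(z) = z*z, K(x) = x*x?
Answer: 960442028811/815 ≈ 1.1785e+9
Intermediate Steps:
K(x) = x²
V(z) = z²
(40349 + V(7))*(29169 + (21414 - 24933)/(K(-10) + (6762 - 8492))) = (40349 + 7²)*(29169 + (21414 - 24933)/((-10)² + (6762 - 8492))) = (40349 + 49)*(29169 - 3519/(100 - 1730)) = 40398*(29169 - 3519/(-1630)) = 40398*(29169 - 3519*(-1/1630)) = 40398*(29169 + 3519/1630) = 40398*(47548989/1630) = 960442028811/815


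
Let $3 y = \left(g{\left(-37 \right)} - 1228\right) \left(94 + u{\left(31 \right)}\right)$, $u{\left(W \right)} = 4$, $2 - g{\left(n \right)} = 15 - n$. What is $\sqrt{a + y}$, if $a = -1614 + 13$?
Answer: $i \sqrt{43349} \approx 208.2 i$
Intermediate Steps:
$a = -1601$
$g{\left(n \right)} = -13 + n$ ($g{\left(n \right)} = 2 - \left(15 - n\right) = 2 + \left(-15 + n\right) = -13 + n$)
$y = -41748$ ($y = \frac{\left(\left(-13 - 37\right) - 1228\right) \left(94 + 4\right)}{3} = \frac{\left(-50 - 1228\right) 98}{3} = \frac{\left(-1278\right) 98}{3} = \frac{1}{3} \left(-125244\right) = -41748$)
$\sqrt{a + y} = \sqrt{-1601 - 41748} = \sqrt{-43349} = i \sqrt{43349}$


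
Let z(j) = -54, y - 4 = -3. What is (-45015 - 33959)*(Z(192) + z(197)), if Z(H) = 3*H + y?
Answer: -41303402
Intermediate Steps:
y = 1 (y = 4 - 3 = 1)
Z(H) = 1 + 3*H (Z(H) = 3*H + 1 = 1 + 3*H)
(-45015 - 33959)*(Z(192) + z(197)) = (-45015 - 33959)*((1 + 3*192) - 54) = -78974*((1 + 576) - 54) = -78974*(577 - 54) = -78974*523 = -41303402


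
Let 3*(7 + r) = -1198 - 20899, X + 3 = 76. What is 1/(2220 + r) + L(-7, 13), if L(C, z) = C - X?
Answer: -1236643/15458 ≈ -80.000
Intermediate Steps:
X = 73 (X = -3 + 76 = 73)
r = -22118/3 (r = -7 + (-1198 - 20899)/3 = -7 + (⅓)*(-22097) = -7 - 22097/3 = -22118/3 ≈ -7372.7)
L(C, z) = -73 + C (L(C, z) = C - 1*73 = C - 73 = -73 + C)
1/(2220 + r) + L(-7, 13) = 1/(2220 - 22118/3) + (-73 - 7) = 1/(-15458/3) - 80 = -3/15458 - 80 = -1236643/15458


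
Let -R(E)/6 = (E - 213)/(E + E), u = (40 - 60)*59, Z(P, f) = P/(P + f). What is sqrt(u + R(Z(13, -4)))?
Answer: 2*I*sqrt(31291)/13 ≈ 27.214*I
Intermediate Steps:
Z(P, f) = P/(P + f)
u = -1180 (u = -20*59 = -1180)
R(E) = -3*(-213 + E)/E (R(E) = -6*(E - 213)/(E + E) = -6*(-213 + E)/(2*E) = -6*(-213 + E)*1/(2*E) = -3*(-213 + E)/E)
sqrt(u + R(Z(13, -4))) = sqrt(-1180 + (-3 + 639/((13/(13 - 4))))) = sqrt(-1180 + (-3 + 639/((13/9)))) = sqrt(-1180 + (-3 + 639/((13*(1/9))))) = sqrt(-1180 + (-3 + 639/(13/9))) = sqrt(-1180 + (-3 + 639*(9/13))) = sqrt(-1180 + (-3 + 5751/13)) = sqrt(-1180 + 5712/13) = sqrt(-9628/13) = 2*I*sqrt(31291)/13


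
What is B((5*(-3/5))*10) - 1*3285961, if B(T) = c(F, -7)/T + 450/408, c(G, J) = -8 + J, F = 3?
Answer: -223445239/68 ≈ -3.2860e+6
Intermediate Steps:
B(T) = 75/68 - 15/T (B(T) = (-8 - 7)/T + 450/408 = -15/T + 450*(1/408) = -15/T + 75/68 = 75/68 - 15/T)
B((5*(-3/5))*10) - 1*3285961 = (75/68 - 15/((5*(-3/5))*10)) - 1*3285961 = (75/68 - 15/((5*(-3*⅕))*10)) - 3285961 = (75/68 - 15/((5*(-⅗))*10)) - 3285961 = (75/68 - 15/((-3*10))) - 3285961 = (75/68 - 15/(-30)) - 3285961 = (75/68 - 15*(-1/30)) - 3285961 = (75/68 + ½) - 3285961 = 109/68 - 3285961 = -223445239/68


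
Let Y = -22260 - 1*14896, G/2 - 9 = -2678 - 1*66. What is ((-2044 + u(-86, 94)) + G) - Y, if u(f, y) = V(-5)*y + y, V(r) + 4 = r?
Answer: 28890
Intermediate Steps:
V(r) = -4 + r
u(f, y) = -8*y (u(f, y) = (-4 - 5)*y + y = -9*y + y = -8*y)
G = -5470 (G = 18 + 2*(-2678 - 1*66) = 18 + 2*(-2678 - 66) = 18 + 2*(-2744) = 18 - 5488 = -5470)
Y = -37156 (Y = -22260 - 14896 = -37156)
((-2044 + u(-86, 94)) + G) - Y = ((-2044 - 8*94) - 5470) - 1*(-37156) = ((-2044 - 752) - 5470) + 37156 = (-2796 - 5470) + 37156 = -8266 + 37156 = 28890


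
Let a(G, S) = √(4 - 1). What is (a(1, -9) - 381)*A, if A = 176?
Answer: -67056 + 176*√3 ≈ -66751.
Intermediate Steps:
a(G, S) = √3
(a(1, -9) - 381)*A = (√3 - 381)*176 = (-381 + √3)*176 = -67056 + 176*√3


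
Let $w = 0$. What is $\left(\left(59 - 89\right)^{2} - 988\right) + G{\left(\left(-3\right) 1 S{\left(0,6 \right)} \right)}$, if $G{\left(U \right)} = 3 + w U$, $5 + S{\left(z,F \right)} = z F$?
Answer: $-85$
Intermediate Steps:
$S{\left(z,F \right)} = -5 + F z$ ($S{\left(z,F \right)} = -5 + z F = -5 + F z$)
$G{\left(U \right)} = 3$ ($G{\left(U \right)} = 3 + 0 U = 3 + 0 = 3$)
$\left(\left(59 - 89\right)^{2} - 988\right) + G{\left(\left(-3\right) 1 S{\left(0,6 \right)} \right)} = \left(\left(59 - 89\right)^{2} - 988\right) + 3 = \left(\left(-30\right)^{2} - 988\right) + 3 = \left(900 - 988\right) + 3 = -88 + 3 = -85$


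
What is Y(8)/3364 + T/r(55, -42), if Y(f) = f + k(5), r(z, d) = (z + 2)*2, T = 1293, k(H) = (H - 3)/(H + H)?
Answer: 3625489/319580 ≈ 11.345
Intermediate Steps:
k(H) = (-3 + H)/(2*H) (k(H) = (-3 + H)/((2*H)) = (-3 + H)*(1/(2*H)) = (-3 + H)/(2*H))
r(z, d) = 4 + 2*z (r(z, d) = (2 + z)*2 = 4 + 2*z)
Y(f) = ⅕ + f (Y(f) = f + (½)*(-3 + 5)/5 = f + (½)*(⅕)*2 = f + ⅕ = ⅕ + f)
Y(8)/3364 + T/r(55, -42) = (⅕ + 8)/3364 + 1293/(4 + 2*55) = (41/5)*(1/3364) + 1293/(4 + 110) = 41/16820 + 1293/114 = 41/16820 + 1293*(1/114) = 41/16820 + 431/38 = 3625489/319580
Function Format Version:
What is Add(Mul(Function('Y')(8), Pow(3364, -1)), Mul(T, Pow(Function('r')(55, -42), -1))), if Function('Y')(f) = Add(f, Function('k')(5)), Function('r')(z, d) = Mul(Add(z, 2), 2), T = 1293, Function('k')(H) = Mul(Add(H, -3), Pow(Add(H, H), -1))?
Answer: Rational(3625489, 319580) ≈ 11.345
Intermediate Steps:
Function('k')(H) = Mul(Rational(1, 2), Pow(H, -1), Add(-3, H)) (Function('k')(H) = Mul(Add(-3, H), Pow(Mul(2, H), -1)) = Mul(Add(-3, H), Mul(Rational(1, 2), Pow(H, -1))) = Mul(Rational(1, 2), Pow(H, -1), Add(-3, H)))
Function('r')(z, d) = Add(4, Mul(2, z)) (Function('r')(z, d) = Mul(Add(2, z), 2) = Add(4, Mul(2, z)))
Function('Y')(f) = Add(Rational(1, 5), f) (Function('Y')(f) = Add(f, Mul(Rational(1, 2), Pow(5, -1), Add(-3, 5))) = Add(f, Mul(Rational(1, 2), Rational(1, 5), 2)) = Add(f, Rational(1, 5)) = Add(Rational(1, 5), f))
Add(Mul(Function('Y')(8), Pow(3364, -1)), Mul(T, Pow(Function('r')(55, -42), -1))) = Add(Mul(Add(Rational(1, 5), 8), Pow(3364, -1)), Mul(1293, Pow(Add(4, Mul(2, 55)), -1))) = Add(Mul(Rational(41, 5), Rational(1, 3364)), Mul(1293, Pow(Add(4, 110), -1))) = Add(Rational(41, 16820), Mul(1293, Pow(114, -1))) = Add(Rational(41, 16820), Mul(1293, Rational(1, 114))) = Add(Rational(41, 16820), Rational(431, 38)) = Rational(3625489, 319580)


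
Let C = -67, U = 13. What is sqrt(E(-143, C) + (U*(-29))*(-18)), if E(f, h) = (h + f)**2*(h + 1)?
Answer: 3*I*sqrt(322646) ≈ 1704.1*I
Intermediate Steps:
E(f, h) = (f + h)**2*(1 + h)
sqrt(E(-143, C) + (U*(-29))*(-18)) = sqrt((-143 - 67)**2*(1 - 67) + (13*(-29))*(-18)) = sqrt((-210)**2*(-66) - 377*(-18)) = sqrt(44100*(-66) + 6786) = sqrt(-2910600 + 6786) = sqrt(-2903814) = 3*I*sqrt(322646)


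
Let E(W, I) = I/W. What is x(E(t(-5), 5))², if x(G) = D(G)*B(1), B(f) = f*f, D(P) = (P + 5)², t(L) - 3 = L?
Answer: 625/16 ≈ 39.063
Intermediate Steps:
t(L) = 3 + L
D(P) = (5 + P)²
B(f) = f²
x(G) = (5 + G)² (x(G) = (5 + G)²*1² = (5 + G)²*1 = (5 + G)²)
x(E(t(-5), 5))² = ((5 + 5/(3 - 5))²)² = ((5 + 5/(-2))²)² = ((5 + 5*(-½))²)² = ((5 - 5/2)²)² = ((5/2)²)² = (25/4)² = 625/16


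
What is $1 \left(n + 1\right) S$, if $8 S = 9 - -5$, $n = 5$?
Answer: $\frac{21}{2} \approx 10.5$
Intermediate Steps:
$S = \frac{7}{4}$ ($S = \frac{9 - -5}{8} = \frac{9 + 5}{8} = \frac{1}{8} \cdot 14 = \frac{7}{4} \approx 1.75$)
$1 \left(n + 1\right) S = 1 \left(5 + 1\right) \frac{7}{4} = 1 \cdot 6 \cdot \frac{7}{4} = 6 \cdot \frac{7}{4} = \frac{21}{2}$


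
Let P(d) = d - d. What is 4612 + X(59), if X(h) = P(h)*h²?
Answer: 4612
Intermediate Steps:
P(d) = 0
X(h) = 0 (X(h) = 0*h² = 0)
4612 + X(59) = 4612 + 0 = 4612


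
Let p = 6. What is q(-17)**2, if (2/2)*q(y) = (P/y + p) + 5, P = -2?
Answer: 35721/289 ≈ 123.60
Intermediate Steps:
q(y) = 11 - 2/y (q(y) = (-2/y + 6) + 5 = (6 - 2/y) + 5 = 11 - 2/y)
q(-17)**2 = (11 - 2/(-17))**2 = (11 - 2*(-1/17))**2 = (11 + 2/17)**2 = (189/17)**2 = 35721/289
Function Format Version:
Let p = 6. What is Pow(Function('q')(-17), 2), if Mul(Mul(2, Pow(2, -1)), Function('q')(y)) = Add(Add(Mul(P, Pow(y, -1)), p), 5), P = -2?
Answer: Rational(35721, 289) ≈ 123.60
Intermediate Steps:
Function('q')(y) = Add(11, Mul(-2, Pow(y, -1))) (Function('q')(y) = Add(Add(Mul(-2, Pow(y, -1)), 6), 5) = Add(Add(6, Mul(-2, Pow(y, -1))), 5) = Add(11, Mul(-2, Pow(y, -1))))
Pow(Function('q')(-17), 2) = Pow(Add(11, Mul(-2, Pow(-17, -1))), 2) = Pow(Add(11, Mul(-2, Rational(-1, 17))), 2) = Pow(Add(11, Rational(2, 17)), 2) = Pow(Rational(189, 17), 2) = Rational(35721, 289)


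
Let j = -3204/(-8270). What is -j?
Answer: -1602/4135 ≈ -0.38742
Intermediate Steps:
j = 1602/4135 (j = -3204*(-1/8270) = 1602/4135 ≈ 0.38742)
-j = -1*1602/4135 = -1602/4135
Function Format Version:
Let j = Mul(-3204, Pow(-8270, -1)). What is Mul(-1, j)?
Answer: Rational(-1602, 4135) ≈ -0.38742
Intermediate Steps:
j = Rational(1602, 4135) (j = Mul(-3204, Rational(-1, 8270)) = Rational(1602, 4135) ≈ 0.38742)
Mul(-1, j) = Mul(-1, Rational(1602, 4135)) = Rational(-1602, 4135)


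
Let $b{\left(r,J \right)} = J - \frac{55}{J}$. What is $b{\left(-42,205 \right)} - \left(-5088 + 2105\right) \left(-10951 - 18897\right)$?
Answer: $- \frac{3650491550}{41} \approx -8.9036 \cdot 10^{7}$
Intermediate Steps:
$b{\left(-42,205 \right)} - \left(-5088 + 2105\right) \left(-10951 - 18897\right) = \left(205 - \frac{55}{205}\right) - \left(-5088 + 2105\right) \left(-10951 - 18897\right) = \left(205 - \frac{11}{41}\right) - \left(-2983\right) \left(-29848\right) = \left(205 - \frac{11}{41}\right) - 89036584 = \frac{8394}{41} - 89036584 = - \frac{3650491550}{41}$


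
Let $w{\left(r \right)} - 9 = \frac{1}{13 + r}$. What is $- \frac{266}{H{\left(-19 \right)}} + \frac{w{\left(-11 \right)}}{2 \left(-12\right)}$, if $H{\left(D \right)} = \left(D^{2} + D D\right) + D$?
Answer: $- \frac{1375}{1776} \approx -0.77421$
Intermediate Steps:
$w{\left(r \right)} = 9 + \frac{1}{13 + r}$
$H{\left(D \right)} = D + 2 D^{2}$ ($H{\left(D \right)} = \left(D^{2} + D^{2}\right) + D = 2 D^{2} + D = D + 2 D^{2}$)
$- \frac{266}{H{\left(-19 \right)}} + \frac{w{\left(-11 \right)}}{2 \left(-12\right)} = - \frac{266}{\left(-19\right) \left(1 + 2 \left(-19\right)\right)} + \frac{\frac{1}{13 - 11} \left(118 + 9 \left(-11\right)\right)}{2 \left(-12\right)} = - \frac{266}{\left(-19\right) \left(1 - 38\right)} + \frac{\frac{1}{2} \left(118 - 99\right)}{-24} = - \frac{266}{\left(-19\right) \left(-37\right)} + \frac{1}{2} \cdot 19 \left(- \frac{1}{24}\right) = - \frac{266}{703} + \frac{19}{2} \left(- \frac{1}{24}\right) = \left(-266\right) \frac{1}{703} - \frac{19}{48} = - \frac{14}{37} - \frac{19}{48} = - \frac{1375}{1776}$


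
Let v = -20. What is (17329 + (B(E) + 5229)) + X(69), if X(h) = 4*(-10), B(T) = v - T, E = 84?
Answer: 22414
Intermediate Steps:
B(T) = -20 - T
X(h) = -40
(17329 + (B(E) + 5229)) + X(69) = (17329 + ((-20 - 1*84) + 5229)) - 40 = (17329 + ((-20 - 84) + 5229)) - 40 = (17329 + (-104 + 5229)) - 40 = (17329 + 5125) - 40 = 22454 - 40 = 22414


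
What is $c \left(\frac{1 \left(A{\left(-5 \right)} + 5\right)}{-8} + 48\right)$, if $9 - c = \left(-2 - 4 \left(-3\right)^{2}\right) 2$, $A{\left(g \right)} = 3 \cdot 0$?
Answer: $\frac{32215}{8} \approx 4026.9$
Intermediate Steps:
$A{\left(g \right)} = 0$
$c = 85$ ($c = 9 - \left(-2 - 4 \left(-3\right)^{2}\right) 2 = 9 - \left(-2 - 36\right) 2 = 9 - \left(-38\right) 2 = 9 - -76 = 9 + 76 = 85$)
$c \left(\frac{1 \left(A{\left(-5 \right)} + 5\right)}{-8} + 48\right) = 85 \left(\frac{1 \left(0 + 5\right)}{-8} + 48\right) = 85 \left(1 \cdot 5 \left(- \frac{1}{8}\right) + 48\right) = 85 \left(5 \left(- \frac{1}{8}\right) + 48\right) = 85 \left(- \frac{5}{8} + 48\right) = 85 \cdot \frac{379}{8} = \frac{32215}{8}$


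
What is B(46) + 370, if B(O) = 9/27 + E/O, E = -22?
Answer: 25520/69 ≈ 369.85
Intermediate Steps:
B(O) = ⅓ - 22/O (B(O) = 9/27 - 22/O = 9*(1/27) - 22/O = ⅓ - 22/O)
B(46) + 370 = (⅓)*(-66 + 46)/46 + 370 = (⅓)*(1/46)*(-20) + 370 = -10/69 + 370 = 25520/69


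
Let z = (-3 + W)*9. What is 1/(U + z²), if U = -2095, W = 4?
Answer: -1/2014 ≈ -0.00049652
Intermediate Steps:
z = 9 (z = (-3 + 4)*9 = 1*9 = 9)
1/(U + z²) = 1/(-2095 + 9²) = 1/(-2095 + 81) = 1/(-2014) = -1/2014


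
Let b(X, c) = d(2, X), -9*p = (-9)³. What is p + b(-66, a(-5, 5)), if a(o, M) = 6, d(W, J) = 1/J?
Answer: 5345/66 ≈ 80.985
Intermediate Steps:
p = 81 (p = -⅑*(-9)³ = -⅑*(-729) = 81)
b(X, c) = 1/X
p + b(-66, a(-5, 5)) = 81 + 1/(-66) = 81 - 1/66 = 5345/66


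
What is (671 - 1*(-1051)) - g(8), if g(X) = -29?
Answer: 1751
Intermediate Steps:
(671 - 1*(-1051)) - g(8) = (671 - 1*(-1051)) - 1*(-29) = (671 + 1051) + 29 = 1722 + 29 = 1751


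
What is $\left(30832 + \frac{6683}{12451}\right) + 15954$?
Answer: $\frac{582539169}{12451} \approx 46787.0$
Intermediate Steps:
$\left(30832 + \frac{6683}{12451}\right) + 15954 = \frac{383895915}{12451} + 15954 = \frac{582539169}{12451}$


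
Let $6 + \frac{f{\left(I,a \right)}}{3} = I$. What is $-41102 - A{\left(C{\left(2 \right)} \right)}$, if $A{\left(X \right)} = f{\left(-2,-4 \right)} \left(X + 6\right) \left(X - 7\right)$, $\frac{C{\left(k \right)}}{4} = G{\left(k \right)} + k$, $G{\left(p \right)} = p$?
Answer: $-36350$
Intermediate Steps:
$f{\left(I,a \right)} = -18 + 3 I$
$C{\left(k \right)} = 8 k$ ($C{\left(k \right)} = 4 \left(k + k\right) = 4 \cdot 2 k = 8 k$)
$A{\left(X \right)} = - 24 \left(-7 + X\right) \left(6 + X\right)$ ($A{\left(X \right)} = \left(-18 + 3 \left(-2\right)\right) \left(X + 6\right) \left(X - 7\right) = \left(-18 - 6\right) \left(6 + X\right) \left(-7 + X\right) = - 24 \left(-7 + X\right) \left(6 + X\right)$)
$-41102 - A{\left(C{\left(2 \right)} \right)} = -41102 - \left(1008 - 24 \left(8 \cdot 2\right)^{2} + 24 \cdot 8 \cdot 2\right) = -41102 - \left(1008 - 24 \cdot 16^{2} + 24 \cdot 16\right) = -41102 - \left(1008 - 6144 + 384\right) = -41102 - -4752 = -41102 + 4752 = -36350$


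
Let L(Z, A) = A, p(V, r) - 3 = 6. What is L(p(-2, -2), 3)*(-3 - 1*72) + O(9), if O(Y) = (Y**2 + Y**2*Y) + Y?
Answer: 594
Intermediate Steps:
p(V, r) = 9 (p(V, r) = 3 + 6 = 9)
O(Y) = Y + Y**2 + Y**3 (O(Y) = (Y**2 + Y**3) + Y = Y + Y**2 + Y**3)
L(p(-2, -2), 3)*(-3 - 1*72) + O(9) = 3*(-3 - 1*72) + 9*(1 + 9 + 9**2) = 3*(-3 - 72) + 9*(1 + 9 + 81) = 3*(-75) + 9*91 = -225 + 819 = 594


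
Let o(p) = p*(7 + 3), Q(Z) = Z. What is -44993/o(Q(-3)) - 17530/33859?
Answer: 1522892087/1015770 ≈ 1499.2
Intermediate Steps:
o(p) = 10*p (o(p) = p*10 = 10*p)
-44993/o(Q(-3)) - 17530/33859 = -44993/(10*(-3)) - 17530/33859 = -44993/(-30) - 17530*1/33859 = -44993*(-1/30) - 17530/33859 = 44993/30 - 17530/33859 = 1522892087/1015770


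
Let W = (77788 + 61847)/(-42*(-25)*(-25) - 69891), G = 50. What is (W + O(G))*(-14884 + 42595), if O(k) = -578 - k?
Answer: -558987982371/32047 ≈ -1.7443e+7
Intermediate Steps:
W = -46545/32047 (W = 139635/(1050*(-25) - 69891) = 139635/(-26250 - 69891) = 139635/(-96141) = 139635*(-1/96141) = -46545/32047 ≈ -1.4524)
(W + O(G))*(-14884 + 42595) = (-46545/32047 + (-578 - 1*50))*(-14884 + 42595) = (-46545/32047 + (-578 - 50))*27711 = (-46545/32047 - 628)*27711 = -20172061/32047*27711 = -558987982371/32047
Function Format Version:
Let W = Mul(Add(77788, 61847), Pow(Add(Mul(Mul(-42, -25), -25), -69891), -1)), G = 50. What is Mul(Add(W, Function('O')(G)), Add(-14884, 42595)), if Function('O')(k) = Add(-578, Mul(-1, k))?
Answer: Rational(-558987982371, 32047) ≈ -1.7443e+7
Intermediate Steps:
W = Rational(-46545, 32047) (W = Mul(139635, Pow(Add(Mul(1050, -25), -69891), -1)) = Mul(139635, Pow(Add(-26250, -69891), -1)) = Mul(139635, Pow(-96141, -1)) = Mul(139635, Rational(-1, 96141)) = Rational(-46545, 32047) ≈ -1.4524)
Mul(Add(W, Function('O')(G)), Add(-14884, 42595)) = Mul(Add(Rational(-46545, 32047), Add(-578, Mul(-1, 50))), Add(-14884, 42595)) = Mul(Add(Rational(-46545, 32047), Add(-578, -50)), 27711) = Mul(Add(Rational(-46545, 32047), -628), 27711) = Mul(Rational(-20172061, 32047), 27711) = Rational(-558987982371, 32047)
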